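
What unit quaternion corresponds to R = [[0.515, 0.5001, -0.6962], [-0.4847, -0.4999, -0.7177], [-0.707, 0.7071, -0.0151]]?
0.5 + 0.7124i + 0.0054j - 0.4924k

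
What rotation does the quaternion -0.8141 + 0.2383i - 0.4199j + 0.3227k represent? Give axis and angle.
axis = (0.4104, -0.7231, 0.5557), θ = 289°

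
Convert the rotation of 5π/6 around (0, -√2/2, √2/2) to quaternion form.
0.2588 - 0.683j + 0.683k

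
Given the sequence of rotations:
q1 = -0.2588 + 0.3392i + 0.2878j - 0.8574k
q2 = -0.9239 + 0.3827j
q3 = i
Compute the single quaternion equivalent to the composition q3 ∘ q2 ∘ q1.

q2 · q1 = 0.129 - 0.6415i - 0.3649j + 0.6623k
q3 · q2 · q1 = 0.6415 + 0.129i - 0.6623j - 0.3649k
0.6415 + 0.129i - 0.6623j - 0.3649k


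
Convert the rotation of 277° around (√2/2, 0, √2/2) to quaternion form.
-0.749 + 0.4685i + 0.4685k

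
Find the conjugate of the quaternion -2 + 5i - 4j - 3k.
-2 - 5i + 4j + 3k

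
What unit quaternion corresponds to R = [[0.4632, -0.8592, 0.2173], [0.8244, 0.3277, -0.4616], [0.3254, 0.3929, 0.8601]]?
0.8141 + 0.2624i - 0.0332j + 0.517k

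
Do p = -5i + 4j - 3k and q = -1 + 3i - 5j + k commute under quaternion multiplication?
No: pq = 38 - 6i - 8j + 16k ≠ 38 + 16i - 10k = qp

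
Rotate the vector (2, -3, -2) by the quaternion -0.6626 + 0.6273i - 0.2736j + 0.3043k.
(-0.339, -2.906, 2.905)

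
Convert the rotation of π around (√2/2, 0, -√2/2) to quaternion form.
0.7071i - 0.7071k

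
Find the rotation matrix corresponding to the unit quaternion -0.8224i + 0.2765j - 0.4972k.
[[0.3527, -0.4548, 0.8178], [-0.4548, -0.8471, -0.275], [0.8178, -0.275, -0.5056]]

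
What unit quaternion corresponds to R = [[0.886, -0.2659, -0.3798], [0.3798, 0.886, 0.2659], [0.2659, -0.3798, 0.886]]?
0.9563 - 0.1688i - 0.1688j + 0.1688k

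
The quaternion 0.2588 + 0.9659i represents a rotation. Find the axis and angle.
axis = (1, 0, 0), θ = 5π/6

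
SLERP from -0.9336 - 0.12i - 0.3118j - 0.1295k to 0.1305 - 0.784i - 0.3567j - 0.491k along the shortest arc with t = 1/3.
-0.7068 - 0.4607i - 0.4209j - 0.3332k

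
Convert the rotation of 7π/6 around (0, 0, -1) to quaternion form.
-0.2588 - 0.9659k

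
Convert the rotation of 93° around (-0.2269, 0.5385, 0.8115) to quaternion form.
0.6884 - 0.1646i + 0.3906j + 0.5886k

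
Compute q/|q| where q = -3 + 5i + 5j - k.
-0.3873 + 0.6455i + 0.6455j - 0.1291k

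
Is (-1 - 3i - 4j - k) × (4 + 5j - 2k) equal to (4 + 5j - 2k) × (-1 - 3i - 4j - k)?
No: pq = 14 + i - 27j - 17k ≠ 14 - 25i - 15j + 13k = qp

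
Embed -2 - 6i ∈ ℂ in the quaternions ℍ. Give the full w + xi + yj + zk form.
-2 - 6i + 0j + 0k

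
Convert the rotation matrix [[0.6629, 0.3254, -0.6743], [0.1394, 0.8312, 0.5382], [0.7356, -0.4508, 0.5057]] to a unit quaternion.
0.866 - 0.2855i - 0.407j - 0.0537k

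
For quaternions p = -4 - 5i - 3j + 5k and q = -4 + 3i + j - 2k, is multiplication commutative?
No: pq = 44 + 9i + 13j - 8k ≠ 44 + 7i + 3j - 16k = qp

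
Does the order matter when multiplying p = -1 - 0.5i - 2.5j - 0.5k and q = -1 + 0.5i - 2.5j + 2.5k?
Yes: pq = -3.75 - 7.5i + 6j + 0.5k ≠ -3.75 + 7.5i + 4j - 4.5k = qp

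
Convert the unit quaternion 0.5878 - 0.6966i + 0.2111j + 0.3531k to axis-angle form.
axis = (-0.8611, 0.2609, 0.4365), θ = 108°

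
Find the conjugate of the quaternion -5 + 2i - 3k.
-5 - 2i + 3k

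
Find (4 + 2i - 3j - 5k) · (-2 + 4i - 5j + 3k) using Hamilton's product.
-16 - 22i - 40j + 24k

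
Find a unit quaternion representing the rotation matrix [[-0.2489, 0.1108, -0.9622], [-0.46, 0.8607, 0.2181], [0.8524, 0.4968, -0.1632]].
0.6018 + 0.1158i - 0.7538j - 0.2371k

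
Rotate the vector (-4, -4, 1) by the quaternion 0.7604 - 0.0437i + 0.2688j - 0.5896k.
(-3.673, 2.226, 3.814)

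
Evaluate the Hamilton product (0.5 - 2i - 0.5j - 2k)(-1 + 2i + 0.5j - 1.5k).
0.75 + 4.75i - 6.25j + 1.25k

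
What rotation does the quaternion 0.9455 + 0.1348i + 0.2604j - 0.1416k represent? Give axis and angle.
axis = (0.414, 0.7997, -0.4349), θ = 38°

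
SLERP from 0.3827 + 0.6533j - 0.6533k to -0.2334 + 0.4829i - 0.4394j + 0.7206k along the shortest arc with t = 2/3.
0.294 - 0.3316i + 0.53j - 0.723k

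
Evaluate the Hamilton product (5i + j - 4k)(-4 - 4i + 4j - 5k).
-4 - 9i + 37j + 40k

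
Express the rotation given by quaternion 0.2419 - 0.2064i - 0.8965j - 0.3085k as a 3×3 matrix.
[[-0.7978, 0.5193, -0.3064], [0.2208, 0.7245, 0.653], [0.5611, 0.4533, -0.6926]]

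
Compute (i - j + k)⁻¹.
-0.3333i + 0.3333j - 0.3333k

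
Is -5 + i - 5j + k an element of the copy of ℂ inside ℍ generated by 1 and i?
No. The quaternion -5 + i - 5j + k has j-coefficient y = -5 and k-coefficient z = 1, not both zero, so it does not lie in the complex subalgebra spanned by 1 and i.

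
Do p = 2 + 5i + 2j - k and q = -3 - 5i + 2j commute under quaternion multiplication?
No: pq = 15 - 23i + 3j + 23k ≠ 15 - 27i - 7j - 17k = qp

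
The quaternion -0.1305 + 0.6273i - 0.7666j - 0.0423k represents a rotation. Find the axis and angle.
axis = (0.6327, -0.7732, -0.0427), θ = 195°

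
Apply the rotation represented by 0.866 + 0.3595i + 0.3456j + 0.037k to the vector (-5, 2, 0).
(-3.423, -0.085, 4.156)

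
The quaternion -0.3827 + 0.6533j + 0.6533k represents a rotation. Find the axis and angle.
axis = (0, √2/2, √2/2), θ = 5π/4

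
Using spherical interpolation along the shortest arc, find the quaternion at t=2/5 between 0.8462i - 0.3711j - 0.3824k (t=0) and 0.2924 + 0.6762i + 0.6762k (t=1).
0.1478 + 0.95i - 0.2667j + 0.067k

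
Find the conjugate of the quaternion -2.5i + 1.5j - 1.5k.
2.5i - 1.5j + 1.5k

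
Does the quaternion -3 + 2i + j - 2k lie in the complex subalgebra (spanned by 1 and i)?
No. The quaternion -3 + 2i + j - 2k has j-coefficient y = 1 and k-coefficient z = -2, not both zero, so it does not lie in the complex subalgebra spanned by 1 and i.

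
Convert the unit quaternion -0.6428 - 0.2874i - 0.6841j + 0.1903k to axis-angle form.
axis = (-0.3752, -0.893, 0.2484), θ = 260°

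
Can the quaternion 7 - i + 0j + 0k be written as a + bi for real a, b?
Yes. The quaternion 7 - i has j- and k-coefficients y = z = 0, so it lies in the complex subalgebra spanned by 1 and i.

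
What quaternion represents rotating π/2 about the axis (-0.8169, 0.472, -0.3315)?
0.7071 - 0.5776i + 0.3338j - 0.2344k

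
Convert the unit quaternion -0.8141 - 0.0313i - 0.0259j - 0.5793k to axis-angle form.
axis = (-0.0539, -0.0446, -0.9975), θ = 289°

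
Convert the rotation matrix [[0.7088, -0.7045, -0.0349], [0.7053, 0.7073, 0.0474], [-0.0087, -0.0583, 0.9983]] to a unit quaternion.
0.9239 - 0.0286i - 0.0071j + 0.3815k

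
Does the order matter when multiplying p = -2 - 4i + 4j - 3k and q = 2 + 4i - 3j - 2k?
Yes: pq = 18 - 33i - 6j - 6k ≠ 18 + i + 34j + 2k = qp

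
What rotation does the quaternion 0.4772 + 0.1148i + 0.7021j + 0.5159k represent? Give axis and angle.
axis = (0.1306, 0.7989, 0.5871), θ = 123°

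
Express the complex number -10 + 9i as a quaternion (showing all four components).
-10 + 9i + 0j + 0k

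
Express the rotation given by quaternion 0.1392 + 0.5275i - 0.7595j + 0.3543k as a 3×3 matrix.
[[-0.4047, -0.8999, 0.1623], [-0.7026, 0.1924, -0.685], [0.5852, -0.3913, -0.7102]]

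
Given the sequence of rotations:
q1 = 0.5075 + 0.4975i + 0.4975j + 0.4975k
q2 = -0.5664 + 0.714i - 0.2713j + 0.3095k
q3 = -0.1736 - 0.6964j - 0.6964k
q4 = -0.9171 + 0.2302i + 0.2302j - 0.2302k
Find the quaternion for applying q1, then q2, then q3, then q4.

q2 · q1 = -0.6617 - 0.2084i - 0.6207j + 0.3655k
q3 · q2 · q1 = -0.0629 - 0.6506i + 0.7137j + 0.2522k
q4 · q3 · q2 · q1 = 0.1012 + 0.8045i - 0.5773j + 0.0972k
0.1012 + 0.8045i - 0.5773j + 0.0972k


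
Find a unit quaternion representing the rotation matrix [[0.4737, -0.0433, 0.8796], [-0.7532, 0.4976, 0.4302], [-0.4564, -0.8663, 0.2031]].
0.7373 - 0.4396i + 0.453j - 0.2407k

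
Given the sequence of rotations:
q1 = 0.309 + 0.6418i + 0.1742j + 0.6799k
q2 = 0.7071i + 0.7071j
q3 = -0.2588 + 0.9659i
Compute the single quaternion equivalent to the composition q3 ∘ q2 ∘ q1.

q2 · q1 = -0.577 + 0.6993i - 0.2623j - 0.3306k
q3 · q2 · q1 = -0.5261 - 0.7383i + 0.3872j - 0.1678k
-0.5261 - 0.7383i + 0.3872j - 0.1678k


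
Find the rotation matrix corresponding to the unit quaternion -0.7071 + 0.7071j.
[[0, 0, -1], [0, 1, 0], [1, 0, 0]]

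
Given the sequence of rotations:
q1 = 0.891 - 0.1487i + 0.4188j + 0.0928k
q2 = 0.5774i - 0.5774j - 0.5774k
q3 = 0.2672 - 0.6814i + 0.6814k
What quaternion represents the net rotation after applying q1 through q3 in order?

q2 · q1 = 0.3813 + 0.7027i - 0.4822j - 0.3585k
q3 · q2 · q1 = 0.825 + 0.2565i + 0.1057j + 0.4926k
0.825 + 0.2565i + 0.1057j + 0.4926k


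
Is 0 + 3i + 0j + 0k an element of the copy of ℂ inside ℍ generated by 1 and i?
Yes. The quaternion 3i has j- and k-coefficients y = z = 0, so it lies in the complex subalgebra spanned by 1 and i.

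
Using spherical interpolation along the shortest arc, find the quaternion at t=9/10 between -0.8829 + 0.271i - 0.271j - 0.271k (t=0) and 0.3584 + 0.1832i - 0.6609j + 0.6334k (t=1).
-0.4621 - 0.1386i + 0.5955j - 0.6424k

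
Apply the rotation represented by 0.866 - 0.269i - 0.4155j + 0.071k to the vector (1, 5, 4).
(-1.884, 6.2, 0.097)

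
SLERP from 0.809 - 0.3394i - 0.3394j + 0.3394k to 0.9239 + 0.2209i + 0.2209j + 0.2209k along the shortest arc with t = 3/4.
0.9564 + 0.0798i + 0.0798j + 0.2695k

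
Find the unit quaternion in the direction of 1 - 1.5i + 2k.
0.3714 - 0.5571i + 0.7428k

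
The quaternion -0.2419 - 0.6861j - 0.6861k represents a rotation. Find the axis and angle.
axis = (0, -√2/2, -√2/2), θ = 208°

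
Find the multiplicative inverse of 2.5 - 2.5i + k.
0.1852 + 0.1852i - 0.0741k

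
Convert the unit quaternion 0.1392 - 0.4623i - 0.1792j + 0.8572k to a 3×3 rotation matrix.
[[-0.5338, -0.073, -0.8425], [0.4043, -0.897, -0.1785], [-0.7427, -0.4359, 0.5083]]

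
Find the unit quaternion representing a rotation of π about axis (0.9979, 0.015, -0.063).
0.9979i + 0.015j - 0.063k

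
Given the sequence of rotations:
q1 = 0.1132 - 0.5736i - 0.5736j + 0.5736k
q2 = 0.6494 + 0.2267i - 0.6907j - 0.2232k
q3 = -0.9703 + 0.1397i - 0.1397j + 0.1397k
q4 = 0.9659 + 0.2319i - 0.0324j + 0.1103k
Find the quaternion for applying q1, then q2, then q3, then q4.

q2 · q1 = -0.0646 - 0.871i - 0.4527j - 0.179k
q3 · q2 · q1 = 0.1461 + 0.9244i + 0.3516j - 0.0203k
q4 · q3 · q2 · q1 = -0.0596 + 0.8886i + 0.4415j + 0.108k
-0.0596 + 0.8886i + 0.4415j + 0.108k


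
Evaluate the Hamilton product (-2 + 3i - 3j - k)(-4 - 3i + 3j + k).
27 - 6i + 6j + 2k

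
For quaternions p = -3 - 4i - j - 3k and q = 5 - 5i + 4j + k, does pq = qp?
No: pq = -28 + 6i + 2j - 39k ≠ -28 - 16i - 36j + 3k = qp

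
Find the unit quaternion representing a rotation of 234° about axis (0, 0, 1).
-0.454 + 0.891k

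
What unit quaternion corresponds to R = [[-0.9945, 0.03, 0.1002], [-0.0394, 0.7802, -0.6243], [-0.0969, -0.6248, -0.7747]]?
0.0523 - 0.0025i + 0.942j - 0.3315k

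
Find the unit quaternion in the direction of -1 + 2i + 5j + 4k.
-0.1474 + 0.2949i + 0.7372j + 0.5898k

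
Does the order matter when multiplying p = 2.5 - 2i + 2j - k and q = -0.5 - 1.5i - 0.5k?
Yes: pq = -4.75 - 3.75i - 0.5j + 2.25k ≠ -4.75 - 1.75i - 1.5j - 3.75k = qp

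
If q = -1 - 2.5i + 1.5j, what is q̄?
-1 + 2.5i - 1.5j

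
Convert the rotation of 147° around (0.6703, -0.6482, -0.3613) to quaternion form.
0.284 + 0.6427i - 0.6215j - 0.3464k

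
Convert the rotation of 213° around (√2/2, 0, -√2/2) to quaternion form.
-0.284 + 0.678i - 0.678k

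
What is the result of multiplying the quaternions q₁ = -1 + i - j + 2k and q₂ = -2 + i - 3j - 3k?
4 + 6i + 10j - 3k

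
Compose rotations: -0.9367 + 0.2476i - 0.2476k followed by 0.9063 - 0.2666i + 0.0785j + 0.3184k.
-0.7041 + 0.4547i - 0.0607j - 0.5421k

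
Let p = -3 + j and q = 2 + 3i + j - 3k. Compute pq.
-7 - 12i - j + 6k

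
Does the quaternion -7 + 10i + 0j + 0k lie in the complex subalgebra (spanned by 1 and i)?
Yes. The quaternion -7 + 10i has j- and k-coefficients y = z = 0, so it lies in the complex subalgebra spanned by 1 and i.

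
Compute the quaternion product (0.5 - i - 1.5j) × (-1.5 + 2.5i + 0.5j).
2.5 + 2.75i + 2.5j + 3.25k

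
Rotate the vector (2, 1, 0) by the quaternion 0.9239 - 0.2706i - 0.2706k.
(2.207, -0.293, -0.207)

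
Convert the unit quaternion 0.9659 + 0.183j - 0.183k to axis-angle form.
axis = (0, √2/2, -√2/2), θ = π/6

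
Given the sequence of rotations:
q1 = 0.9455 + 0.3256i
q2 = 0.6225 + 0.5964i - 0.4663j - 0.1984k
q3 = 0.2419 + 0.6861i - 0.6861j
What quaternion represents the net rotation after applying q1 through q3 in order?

q2 · q1 = 0.3944 + 0.7666i - 0.5055j - 0.0358k
q3 · q2 · q1 = -0.7774 + 0.4806i - 0.3683j + 0.1705k
-0.7774 + 0.4806i - 0.3683j + 0.1705k


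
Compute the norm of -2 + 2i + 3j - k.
√18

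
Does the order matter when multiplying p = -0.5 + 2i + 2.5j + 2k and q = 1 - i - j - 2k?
Yes: pq = 8 - 0.5i + 5j + 3.5k ≠ 8 + 5.5i + j + 2.5k = qp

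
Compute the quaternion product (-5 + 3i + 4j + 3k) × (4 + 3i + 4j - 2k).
-39 - 23i + 11j + 22k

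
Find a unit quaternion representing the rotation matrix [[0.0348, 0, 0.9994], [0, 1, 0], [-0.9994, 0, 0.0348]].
0.7193 + 0.6947j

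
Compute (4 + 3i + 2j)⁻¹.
0.1379 - 0.1034i - 0.069j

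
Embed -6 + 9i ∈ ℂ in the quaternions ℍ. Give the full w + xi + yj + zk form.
-6 + 9i + 0j + 0k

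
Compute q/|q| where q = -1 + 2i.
-0.4472 + 0.8944i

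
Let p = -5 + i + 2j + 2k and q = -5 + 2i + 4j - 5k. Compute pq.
25 - 33i - 21j + 15k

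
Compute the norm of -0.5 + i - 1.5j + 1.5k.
2.398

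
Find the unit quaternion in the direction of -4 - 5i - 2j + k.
-0.5898 - 0.7372i - 0.2949j + 0.1474k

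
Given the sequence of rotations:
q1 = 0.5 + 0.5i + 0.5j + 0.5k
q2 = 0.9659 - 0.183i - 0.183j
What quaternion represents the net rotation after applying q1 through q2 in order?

q2 · q1 = 0.666 + 0.2999i + 0.4829j + 0.4829k
0.666 + 0.2999i + 0.4829j + 0.4829k


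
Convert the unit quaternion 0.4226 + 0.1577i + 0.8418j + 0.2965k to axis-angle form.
axis = (0.174, 0.9288, 0.3271), θ = 130°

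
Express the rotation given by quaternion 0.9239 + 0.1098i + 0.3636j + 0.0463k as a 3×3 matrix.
[[0.7313, -0.0057, 0.682], [0.1654, 0.9716, -0.1692], [-0.6617, 0.2366, 0.7115]]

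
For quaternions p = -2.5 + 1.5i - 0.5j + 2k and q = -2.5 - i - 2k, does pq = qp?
No: pq = 11.75 - 0.25i + 2.25j - 0.5k ≠ 11.75 - 2.25i + 0.25j + 0.5k = qp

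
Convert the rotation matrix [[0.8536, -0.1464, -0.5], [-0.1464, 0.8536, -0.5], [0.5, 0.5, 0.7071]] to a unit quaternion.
0.9239 + 0.2706i - 0.2706j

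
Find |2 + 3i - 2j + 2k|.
√21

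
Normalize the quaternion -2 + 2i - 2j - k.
-0.5547 + 0.5547i - 0.5547j - 0.2774k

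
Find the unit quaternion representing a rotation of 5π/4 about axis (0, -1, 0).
-0.3827 - 0.9239j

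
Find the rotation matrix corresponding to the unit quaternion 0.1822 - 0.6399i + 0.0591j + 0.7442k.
[[-0.1147, -0.3468, -0.9309], [0.1956, -0.9266, 0.3211], [-0.974, -0.1452, 0.1741]]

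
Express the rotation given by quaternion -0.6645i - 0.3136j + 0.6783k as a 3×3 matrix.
[[-0.1169, 0.4168, -0.9015], [0.4168, -0.8033, -0.4254], [-0.9015, -0.4254, -0.0798]]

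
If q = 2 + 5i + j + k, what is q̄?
2 - 5i - j - k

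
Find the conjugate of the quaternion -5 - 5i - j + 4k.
-5 + 5i + j - 4k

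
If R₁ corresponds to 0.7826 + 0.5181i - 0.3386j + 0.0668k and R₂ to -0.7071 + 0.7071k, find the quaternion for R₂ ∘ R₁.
-0.6006 - 0.1269i + 0.6058j + 0.5061k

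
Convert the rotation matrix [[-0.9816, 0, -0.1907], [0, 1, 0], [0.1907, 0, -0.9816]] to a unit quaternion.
-0.0958 + 0.9954j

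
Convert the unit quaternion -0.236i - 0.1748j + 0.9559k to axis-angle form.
axis = (-0.236, -0.1748, 0.9559), θ = π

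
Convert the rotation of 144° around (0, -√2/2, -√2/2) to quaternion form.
0.309 - 0.6725j - 0.6725k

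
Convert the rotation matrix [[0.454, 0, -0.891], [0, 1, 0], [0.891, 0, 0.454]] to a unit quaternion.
0.8526 - 0.5225j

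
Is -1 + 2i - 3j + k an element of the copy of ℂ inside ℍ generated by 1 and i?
No. The quaternion -1 + 2i - 3j + k has j-coefficient y = -3 and k-coefficient z = 1, not both zero, so it does not lie in the complex subalgebra spanned by 1 and i.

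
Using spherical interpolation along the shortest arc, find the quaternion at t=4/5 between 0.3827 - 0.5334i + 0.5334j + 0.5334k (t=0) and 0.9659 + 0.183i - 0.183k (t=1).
0.9885 + 0.0178i + 0.1492j - 0.0178k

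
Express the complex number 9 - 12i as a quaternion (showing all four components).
9 - 12i + 0j + 0k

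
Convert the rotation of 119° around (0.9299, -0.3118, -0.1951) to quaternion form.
0.5075 + 0.8012i - 0.2687j - 0.1681k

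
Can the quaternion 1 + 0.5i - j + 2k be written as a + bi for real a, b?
No. The quaternion 1 + 0.5i - j + 2k has j-coefficient y = -1 and k-coefficient z = 2, not both zero, so it does not lie in the complex subalgebra spanned by 1 and i.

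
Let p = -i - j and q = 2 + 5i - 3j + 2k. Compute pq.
2 - 4i + 8k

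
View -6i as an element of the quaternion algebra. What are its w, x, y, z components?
0 - 6i + 0j + 0k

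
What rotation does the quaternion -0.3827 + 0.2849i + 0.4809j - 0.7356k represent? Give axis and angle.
axis = (0.3084, 0.5205, -0.7962), θ = 5π/4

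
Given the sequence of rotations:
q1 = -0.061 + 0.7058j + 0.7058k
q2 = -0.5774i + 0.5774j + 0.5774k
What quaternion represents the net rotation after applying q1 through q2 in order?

q2 · q1 = -0.8151 + 0.0352i + 0.3723j - 0.4428k
-0.8151 + 0.0352i + 0.3723j - 0.4428k


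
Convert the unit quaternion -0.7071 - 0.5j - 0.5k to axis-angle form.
axis = (0, -√2/2, -√2/2), θ = 3π/2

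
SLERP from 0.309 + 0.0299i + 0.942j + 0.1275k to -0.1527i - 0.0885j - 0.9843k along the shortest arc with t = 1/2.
0.1984 + 0.1172i + 0.6615j + 0.7137k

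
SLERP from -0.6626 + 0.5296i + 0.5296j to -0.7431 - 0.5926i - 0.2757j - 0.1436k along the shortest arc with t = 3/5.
-0.9755 - 0.1669i + 0.0859j - 0.1146k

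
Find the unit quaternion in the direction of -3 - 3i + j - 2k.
-0.6255 - 0.6255i + 0.2085j - 0.417k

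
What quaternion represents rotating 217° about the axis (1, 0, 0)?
-0.3173 + 0.9483i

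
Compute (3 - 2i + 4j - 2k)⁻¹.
0.0909 + 0.0606i - 0.1212j + 0.0606k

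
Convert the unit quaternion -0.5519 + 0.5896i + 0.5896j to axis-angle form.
axis = (√2/2, √2/2, 0), θ = 247°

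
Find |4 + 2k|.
√20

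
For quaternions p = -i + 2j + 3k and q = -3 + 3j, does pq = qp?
No: pq = -6 - 6i - 6j - 12k ≠ -6 + 12i - 6j - 6k = qp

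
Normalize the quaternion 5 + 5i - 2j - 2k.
0.6565 + 0.6565i - 0.2626j - 0.2626k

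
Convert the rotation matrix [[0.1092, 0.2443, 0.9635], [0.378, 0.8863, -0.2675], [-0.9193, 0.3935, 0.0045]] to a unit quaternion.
0.7071 + 0.2337i + 0.6657j + 0.0473k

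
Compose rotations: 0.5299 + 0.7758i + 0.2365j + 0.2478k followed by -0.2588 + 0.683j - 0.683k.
-0.1294 + 0.13i - 0.2292j - 0.9559k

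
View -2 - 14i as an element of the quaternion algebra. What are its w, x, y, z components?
-2 - 14i + 0j + 0k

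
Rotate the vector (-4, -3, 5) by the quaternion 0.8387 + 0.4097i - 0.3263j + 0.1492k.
(-3.543, -5.714, -2.191)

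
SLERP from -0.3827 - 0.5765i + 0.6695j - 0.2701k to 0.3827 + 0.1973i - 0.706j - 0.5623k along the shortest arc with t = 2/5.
-0.4285 - 0.4725i + 0.7663j + 0.0773k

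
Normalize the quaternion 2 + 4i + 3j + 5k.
0.2722 + 0.5443i + 0.4082j + 0.6804k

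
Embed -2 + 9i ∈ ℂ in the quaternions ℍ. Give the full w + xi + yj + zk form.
-2 + 9i + 0j + 0k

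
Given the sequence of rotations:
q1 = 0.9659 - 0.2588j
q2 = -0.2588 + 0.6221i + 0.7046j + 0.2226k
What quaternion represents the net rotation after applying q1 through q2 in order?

q2 · q1 = -0.0676 + 0.6585i + 0.7476j + 0.054k
-0.0676 + 0.6585i + 0.7476j + 0.054k


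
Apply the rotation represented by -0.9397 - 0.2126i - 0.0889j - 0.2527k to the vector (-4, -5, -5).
(-2.613, -4.187, -6.453)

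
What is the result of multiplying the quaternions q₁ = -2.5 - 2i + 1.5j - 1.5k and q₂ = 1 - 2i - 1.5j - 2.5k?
-8 - 3i + 3.25j + 10.75k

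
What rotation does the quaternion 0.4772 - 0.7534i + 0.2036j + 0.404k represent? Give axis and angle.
axis = (-0.8573, 0.2317, 0.4597), θ = 123°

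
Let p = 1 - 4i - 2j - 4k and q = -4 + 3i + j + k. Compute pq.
14 + 21i + j + 19k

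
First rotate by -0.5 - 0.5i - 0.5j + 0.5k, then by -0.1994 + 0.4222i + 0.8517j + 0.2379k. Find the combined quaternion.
0.6177 + 0.4334i - 0.6562j - 0.0039k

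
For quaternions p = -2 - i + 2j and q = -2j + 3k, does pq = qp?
No: pq = 4 + 6i + 7j - 4k ≠ 4 - 6i + j - 8k = qp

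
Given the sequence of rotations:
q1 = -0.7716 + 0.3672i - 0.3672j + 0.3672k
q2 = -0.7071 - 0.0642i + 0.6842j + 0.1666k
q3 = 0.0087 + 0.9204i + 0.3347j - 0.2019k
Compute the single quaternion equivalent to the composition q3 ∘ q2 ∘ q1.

q2 · q1 = 0.7592 + 0.1023i - 0.1835j - 0.6159k
q3 · q2 · q1 = -0.1505 + 0.4565i + 0.7987j - 0.3618k
-0.1505 + 0.4565i + 0.7987j - 0.3618k


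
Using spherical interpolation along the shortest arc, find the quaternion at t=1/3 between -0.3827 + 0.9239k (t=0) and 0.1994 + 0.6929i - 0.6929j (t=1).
-0.4177 - 0.332i + 0.332j + 0.7778k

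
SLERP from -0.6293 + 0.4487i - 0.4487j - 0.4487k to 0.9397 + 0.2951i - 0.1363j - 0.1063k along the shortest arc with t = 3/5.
-0.9808 + 0.0138i - 0.1266j - 0.1479k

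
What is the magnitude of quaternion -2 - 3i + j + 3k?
√23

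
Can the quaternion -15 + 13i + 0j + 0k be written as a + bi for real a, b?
Yes. The quaternion -15 + 13i has j- and k-coefficients y = z = 0, so it lies in the complex subalgebra spanned by 1 and i.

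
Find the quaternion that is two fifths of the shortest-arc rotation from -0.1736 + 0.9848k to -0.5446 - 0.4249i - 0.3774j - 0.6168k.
0.1372 + 0.1986i + 0.1764j + 0.9543k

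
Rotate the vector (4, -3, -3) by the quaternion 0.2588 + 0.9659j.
(-4.964, -3, 0.598)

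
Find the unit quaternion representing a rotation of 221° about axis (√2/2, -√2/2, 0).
-0.3502 + 0.6623i - 0.6623j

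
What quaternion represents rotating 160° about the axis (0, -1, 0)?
0.1736 - 0.9848j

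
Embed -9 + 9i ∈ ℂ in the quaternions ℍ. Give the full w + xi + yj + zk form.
-9 + 9i + 0j + 0k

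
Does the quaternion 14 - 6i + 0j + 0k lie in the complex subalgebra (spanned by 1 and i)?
Yes. The quaternion 14 - 6i has j- and k-coefficients y = z = 0, so it lies in the complex subalgebra spanned by 1 and i.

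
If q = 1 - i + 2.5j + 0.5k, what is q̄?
1 + i - 2.5j - 0.5k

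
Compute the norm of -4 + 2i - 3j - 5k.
√54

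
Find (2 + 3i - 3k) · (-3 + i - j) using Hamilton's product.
-9 - 10i - 5j + 6k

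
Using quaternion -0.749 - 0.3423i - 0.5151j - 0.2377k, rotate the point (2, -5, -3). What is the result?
(-2.073, -1.042, -5.711)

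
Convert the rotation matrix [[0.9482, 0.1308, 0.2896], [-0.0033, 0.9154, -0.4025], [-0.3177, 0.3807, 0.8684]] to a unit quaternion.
0.9659 + 0.2027i + 0.1572j - 0.0347k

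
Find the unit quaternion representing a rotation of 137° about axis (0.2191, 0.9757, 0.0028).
0.3665 + 0.2039i + 0.9078j + 0.0026k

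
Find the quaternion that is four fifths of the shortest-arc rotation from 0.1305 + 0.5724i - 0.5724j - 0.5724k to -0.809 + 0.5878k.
0.7332 + 0.1409i - 0.1409j - 0.6502k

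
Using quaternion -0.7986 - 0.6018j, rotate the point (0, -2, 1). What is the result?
(0.961, -2, 0.276)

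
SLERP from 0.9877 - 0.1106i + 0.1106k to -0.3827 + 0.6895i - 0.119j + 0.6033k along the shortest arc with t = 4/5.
0.5839 - 0.6311i + 0.1041j - 0.4999k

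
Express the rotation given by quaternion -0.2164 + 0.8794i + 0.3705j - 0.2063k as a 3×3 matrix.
[[0.6403, 0.5623, -0.5232], [0.7409, -0.6318, 0.2277], [-0.2025, -0.5335, -0.8212]]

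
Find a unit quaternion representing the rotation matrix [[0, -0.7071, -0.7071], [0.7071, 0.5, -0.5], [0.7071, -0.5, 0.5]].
0.7071 - 0.5j + 0.5k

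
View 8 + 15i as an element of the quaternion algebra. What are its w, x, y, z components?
8 + 15i + 0j + 0k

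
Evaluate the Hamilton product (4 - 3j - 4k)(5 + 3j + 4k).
45 - 3j - 4k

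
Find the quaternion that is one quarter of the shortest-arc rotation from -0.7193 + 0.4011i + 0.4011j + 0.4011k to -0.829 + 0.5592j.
-0.7743 + 0.3092i + 0.4575j + 0.3092k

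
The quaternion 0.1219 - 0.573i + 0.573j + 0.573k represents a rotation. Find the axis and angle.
axis = (-√3/3, √3/3, √3/3), θ = 166°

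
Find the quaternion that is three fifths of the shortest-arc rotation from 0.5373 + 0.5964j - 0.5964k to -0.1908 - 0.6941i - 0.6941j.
0.3797 + 0.4689i + 0.7473j - 0.2784k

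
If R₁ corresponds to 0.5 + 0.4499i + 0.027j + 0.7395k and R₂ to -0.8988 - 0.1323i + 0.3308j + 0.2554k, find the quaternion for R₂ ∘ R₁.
-0.5877 - 0.2328i + 0.3539j - 0.6894k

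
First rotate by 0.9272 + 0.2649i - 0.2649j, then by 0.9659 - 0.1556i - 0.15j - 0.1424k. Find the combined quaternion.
0.8971 + 0.0739i - 0.4327j - 0.0511k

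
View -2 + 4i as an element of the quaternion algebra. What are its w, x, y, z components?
-2 + 4i + 0j + 0k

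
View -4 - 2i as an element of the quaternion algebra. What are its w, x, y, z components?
-4 - 2i + 0j + 0k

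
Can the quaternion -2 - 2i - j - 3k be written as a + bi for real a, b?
No. The quaternion -2 - 2i - j - 3k has j-coefficient y = -1 and k-coefficient z = -3, not both zero, so it does not lie in the complex subalgebra spanned by 1 and i.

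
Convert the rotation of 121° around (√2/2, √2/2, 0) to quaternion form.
0.4924 + 0.6154i + 0.6154j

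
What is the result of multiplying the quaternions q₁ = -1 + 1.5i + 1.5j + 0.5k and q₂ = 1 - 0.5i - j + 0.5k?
1 + 3.25i + 1.5j - 0.75k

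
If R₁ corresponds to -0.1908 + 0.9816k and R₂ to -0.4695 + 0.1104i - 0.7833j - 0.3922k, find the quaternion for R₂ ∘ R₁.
0.4746 - 0.79i + 0.0411j - 0.386k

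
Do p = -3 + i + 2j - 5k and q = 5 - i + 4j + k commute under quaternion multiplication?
No: pq = -17 + 30i + 2j - 22k ≠ -17 - 14i - 6j - 34k = qp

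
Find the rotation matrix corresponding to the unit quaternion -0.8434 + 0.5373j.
[[0.4226, 0, -0.9063], [0, 1, 0], [0.9063, 0, 0.4226]]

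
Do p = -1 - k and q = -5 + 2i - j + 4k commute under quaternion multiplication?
No: pq = 9 - 3i - j + k ≠ 9 - i + 3j + k = qp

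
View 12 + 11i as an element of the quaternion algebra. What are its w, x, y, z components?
12 + 11i + 0j + 0k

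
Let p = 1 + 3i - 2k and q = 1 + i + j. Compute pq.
-2 + 6i - j + k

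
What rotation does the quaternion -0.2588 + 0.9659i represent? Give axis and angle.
axis = (1, 0, 0), θ = 7π/6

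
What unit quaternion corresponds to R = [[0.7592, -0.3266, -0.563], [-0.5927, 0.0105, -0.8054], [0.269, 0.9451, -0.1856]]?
0.6293 + 0.6954i - 0.3305j - 0.1057k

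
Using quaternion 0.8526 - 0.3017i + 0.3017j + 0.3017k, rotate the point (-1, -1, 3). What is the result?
(1.058, 1.121, 2.937)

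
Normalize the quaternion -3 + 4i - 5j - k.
-0.4201 + 0.5601i - 0.7001j - 0.14k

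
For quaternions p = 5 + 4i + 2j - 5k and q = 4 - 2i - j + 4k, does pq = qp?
No: pq = 50 + 9i - 3j ≠ 50 + 3i + 9j = qp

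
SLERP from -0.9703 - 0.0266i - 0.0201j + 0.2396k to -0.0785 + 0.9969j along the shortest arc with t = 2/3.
-0.5366 - 0.0129i + 0.8357j + 0.1161k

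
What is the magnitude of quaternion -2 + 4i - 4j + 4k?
√52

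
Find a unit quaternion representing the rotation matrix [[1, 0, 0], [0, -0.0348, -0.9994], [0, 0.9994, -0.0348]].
0.6947 + 0.7193i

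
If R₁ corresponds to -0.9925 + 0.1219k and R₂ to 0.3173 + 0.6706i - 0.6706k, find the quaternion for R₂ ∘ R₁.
-0.2332 - 0.6656i - 0.0817j + 0.7042k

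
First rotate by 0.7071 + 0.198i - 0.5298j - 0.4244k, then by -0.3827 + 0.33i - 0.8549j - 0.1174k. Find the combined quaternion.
-0.8387 + 0.4582i - 0.2849j + 0.0738k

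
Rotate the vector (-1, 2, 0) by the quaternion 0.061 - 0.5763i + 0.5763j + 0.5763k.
(-1.141, -0.063, 1.922)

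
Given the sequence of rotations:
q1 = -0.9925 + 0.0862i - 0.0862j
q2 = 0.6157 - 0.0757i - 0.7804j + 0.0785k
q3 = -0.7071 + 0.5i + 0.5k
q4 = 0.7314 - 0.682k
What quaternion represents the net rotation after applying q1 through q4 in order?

q2 · q1 = -0.6718 + 0.135i + 0.7282j - 0.0041k
q3 · q2 · q1 = 0.4096 - 0.7955i - 0.4454j + 0.0311k
q4 · q3 · q2 · q1 = 0.3208 - 0.8856i + 0.2168j - 0.2566k
0.3208 - 0.8856i + 0.2168j - 0.2566k


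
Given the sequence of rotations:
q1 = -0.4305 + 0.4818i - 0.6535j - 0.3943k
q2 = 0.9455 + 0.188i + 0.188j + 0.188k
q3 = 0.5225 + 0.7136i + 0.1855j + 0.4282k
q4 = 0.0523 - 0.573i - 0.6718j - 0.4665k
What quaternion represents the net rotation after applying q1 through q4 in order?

q2 · q1 = -0.3006 + 0.4233i - 0.5341j - 0.6672k
q3 · q2 · q1 = -0.0744 + 0.1116i + 0.3225j - 0.937k
q4 · q3 · q2 · q1 = -0.1604 + 0.8284i - 0.5221j - 0.1241k
-0.1604 + 0.8284i - 0.5221j - 0.1241k


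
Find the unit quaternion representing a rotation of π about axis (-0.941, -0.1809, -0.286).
-0.941i - 0.1809j - 0.286k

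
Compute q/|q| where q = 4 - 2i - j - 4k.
0.6576 - 0.3288i - 0.1644j - 0.6576k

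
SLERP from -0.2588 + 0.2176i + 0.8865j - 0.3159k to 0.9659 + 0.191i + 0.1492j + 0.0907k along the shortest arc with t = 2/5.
-0.7379 + 0.0623i + 0.6037j - 0.2952k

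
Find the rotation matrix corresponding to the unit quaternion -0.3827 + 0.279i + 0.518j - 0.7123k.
[[-0.5514, -0.2562, -0.7939], [0.8342, -0.1704, -0.5244], [-0.001, -0.9515, 0.3077]]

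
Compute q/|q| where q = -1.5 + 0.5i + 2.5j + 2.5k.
-0.3873 + 0.1291i + 0.6455j + 0.6455k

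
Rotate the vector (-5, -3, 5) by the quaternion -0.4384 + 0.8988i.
(-5, 5.787, -0.714)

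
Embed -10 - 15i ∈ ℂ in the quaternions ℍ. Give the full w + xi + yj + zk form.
-10 - 15i + 0j + 0k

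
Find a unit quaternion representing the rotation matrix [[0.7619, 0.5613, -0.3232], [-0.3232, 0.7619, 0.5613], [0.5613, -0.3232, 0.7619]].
0.9063 - 0.244i - 0.244j - 0.244k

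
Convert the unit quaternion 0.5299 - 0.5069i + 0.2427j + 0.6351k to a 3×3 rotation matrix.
[[0.0755, -0.9191, -0.3867], [0.427, -0.3206, 0.8455], [-0.9011, -0.2289, 0.3683]]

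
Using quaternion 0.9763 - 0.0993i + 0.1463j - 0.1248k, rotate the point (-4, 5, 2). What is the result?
(-2.01, 6.151, 1.766)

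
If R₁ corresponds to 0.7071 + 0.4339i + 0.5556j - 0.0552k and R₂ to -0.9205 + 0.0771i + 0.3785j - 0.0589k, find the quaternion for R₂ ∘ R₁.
-0.8979 - 0.3331i - 0.2651j - 0.1122k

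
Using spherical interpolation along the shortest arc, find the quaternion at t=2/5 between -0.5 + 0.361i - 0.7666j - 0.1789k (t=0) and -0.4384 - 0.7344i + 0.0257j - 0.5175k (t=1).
-0.6538 - 0.1367i - 0.5982j - 0.4428k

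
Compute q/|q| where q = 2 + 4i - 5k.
0.2981 + 0.5963i - 0.7454k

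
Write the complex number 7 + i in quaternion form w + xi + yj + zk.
7 + i + 0j + 0k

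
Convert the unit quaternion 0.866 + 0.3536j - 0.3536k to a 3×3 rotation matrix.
[[0.4999, 0.6124, 0.6124], [-0.6124, 0.7499, -0.2501], [-0.6124, -0.2501, 0.7499]]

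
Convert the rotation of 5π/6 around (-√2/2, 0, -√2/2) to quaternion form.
0.2588 - 0.683i - 0.683k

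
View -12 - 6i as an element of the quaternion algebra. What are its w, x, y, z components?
-12 - 6i + 0j + 0k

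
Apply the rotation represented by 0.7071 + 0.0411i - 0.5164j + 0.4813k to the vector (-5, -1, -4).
(3.469, -1.504, -5.263)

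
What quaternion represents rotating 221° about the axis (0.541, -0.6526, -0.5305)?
-0.3502 + 0.5067i - 0.6113j - 0.4969k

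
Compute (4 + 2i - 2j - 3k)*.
4 - 2i + 2j + 3k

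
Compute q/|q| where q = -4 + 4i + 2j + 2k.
-0.6325 + 0.6325i + 0.3162j + 0.3162k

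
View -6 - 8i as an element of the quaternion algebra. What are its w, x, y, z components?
-6 - 8i + 0j + 0k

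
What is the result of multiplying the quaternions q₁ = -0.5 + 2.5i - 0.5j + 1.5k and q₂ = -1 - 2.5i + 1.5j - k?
9 - 3i - 1.5j + 1.5k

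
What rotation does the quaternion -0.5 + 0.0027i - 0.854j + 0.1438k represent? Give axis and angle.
axis = (0.0031, -0.9861, 0.166), θ = 4π/3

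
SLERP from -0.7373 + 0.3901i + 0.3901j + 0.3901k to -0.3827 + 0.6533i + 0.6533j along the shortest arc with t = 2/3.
-0.528 + 0.5924i + 0.5924j + 0.1388k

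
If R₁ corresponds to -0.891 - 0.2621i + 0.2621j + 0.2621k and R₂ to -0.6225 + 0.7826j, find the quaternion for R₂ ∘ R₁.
0.3495 + 0.3683i - 0.8605j + 0.042k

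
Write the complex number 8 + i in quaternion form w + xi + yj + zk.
8 + i + 0j + 0k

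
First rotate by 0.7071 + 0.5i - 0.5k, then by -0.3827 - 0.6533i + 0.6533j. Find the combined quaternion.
0.056 - 0.9799i + 0.1353j - 0.1353k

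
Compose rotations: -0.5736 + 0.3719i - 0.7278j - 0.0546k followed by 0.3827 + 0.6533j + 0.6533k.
0.2916 + 0.5821i - 0.4103j - 0.6386k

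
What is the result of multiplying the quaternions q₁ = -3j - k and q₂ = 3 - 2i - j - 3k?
-6 + 8i - 7j - 9k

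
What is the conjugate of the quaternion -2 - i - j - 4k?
-2 + i + j + 4k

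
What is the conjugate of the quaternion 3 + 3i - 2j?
3 - 3i + 2j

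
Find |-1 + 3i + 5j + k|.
6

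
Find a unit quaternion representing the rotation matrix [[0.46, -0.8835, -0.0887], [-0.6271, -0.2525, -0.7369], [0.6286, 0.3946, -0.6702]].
0.3665 + 0.7718i - 0.4893j + 0.1749k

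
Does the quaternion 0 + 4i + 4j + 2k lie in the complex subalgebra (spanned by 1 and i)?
No. The quaternion 4i + 4j + 2k has j-coefficient y = 4 and k-coefficient z = 2, not both zero, so it does not lie in the complex subalgebra spanned by 1 and i.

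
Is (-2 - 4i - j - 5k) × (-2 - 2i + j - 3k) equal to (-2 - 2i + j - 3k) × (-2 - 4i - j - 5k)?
No: pq = -18 + 20i - 2j + 10k ≠ -18 + 4i + 2j + 22k = qp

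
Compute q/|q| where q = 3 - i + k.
0.9045 - 0.3015i + 0.3015k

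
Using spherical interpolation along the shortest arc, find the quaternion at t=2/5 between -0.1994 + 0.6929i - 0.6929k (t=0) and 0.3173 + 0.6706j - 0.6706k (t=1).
0.0154 + 0.4843i + 0.3271j - 0.8113k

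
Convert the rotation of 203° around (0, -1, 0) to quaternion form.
-0.1994 - 0.9799j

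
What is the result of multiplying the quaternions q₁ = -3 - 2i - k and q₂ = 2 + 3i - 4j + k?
1 - 17i + 11j + 3k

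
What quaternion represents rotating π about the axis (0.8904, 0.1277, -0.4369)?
0.8904i + 0.1277j - 0.4369k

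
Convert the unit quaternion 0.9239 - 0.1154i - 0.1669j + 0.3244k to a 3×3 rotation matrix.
[[0.7338, -0.5609, -0.3833], [0.6379, 0.7629, 0.105], [0.2335, -0.3215, 0.9177]]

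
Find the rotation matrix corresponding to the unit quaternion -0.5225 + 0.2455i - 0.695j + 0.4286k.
[[-0.3334, 0.1066, 0.9367], [-0.7891, 0.5121, -0.3392], [-0.5158, -0.8523, -0.0866]]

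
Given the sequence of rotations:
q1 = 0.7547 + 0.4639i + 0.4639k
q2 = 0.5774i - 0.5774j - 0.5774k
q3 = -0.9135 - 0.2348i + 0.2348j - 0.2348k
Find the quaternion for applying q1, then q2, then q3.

q2 · q1 = 0.1679i - 0.9715j - 0.1679k
q3 · q2 · q1 = 0.2281 - 0.4209i + 0.8086j + 0.3421k
0.2281 - 0.4209i + 0.8086j + 0.3421k


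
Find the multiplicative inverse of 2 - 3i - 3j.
0.0909 + 0.1364i + 0.1364j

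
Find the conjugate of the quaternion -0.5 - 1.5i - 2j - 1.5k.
-0.5 + 1.5i + 2j + 1.5k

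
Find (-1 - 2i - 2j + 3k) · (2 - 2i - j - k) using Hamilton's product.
-5 + 3i - 11j + 5k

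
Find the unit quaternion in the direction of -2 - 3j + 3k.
-0.4264 - 0.6396j + 0.6396k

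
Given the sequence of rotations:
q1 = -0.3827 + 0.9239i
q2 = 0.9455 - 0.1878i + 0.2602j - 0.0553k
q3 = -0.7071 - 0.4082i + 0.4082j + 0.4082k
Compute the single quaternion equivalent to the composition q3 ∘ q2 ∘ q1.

q2 · q1 = -0.1883 + 0.9454i - 0.1507j - 0.2192k
q3 · q2 · q1 = 0.6701 - 0.6196i + 0.3261j - 0.2463k
0.6701 - 0.6196i + 0.3261j - 0.2463k


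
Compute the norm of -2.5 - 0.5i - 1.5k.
2.958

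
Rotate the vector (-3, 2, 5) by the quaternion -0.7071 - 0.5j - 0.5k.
(2.121, 1.379, 5.621)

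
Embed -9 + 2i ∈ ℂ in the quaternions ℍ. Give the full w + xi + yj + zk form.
-9 + 2i + 0j + 0k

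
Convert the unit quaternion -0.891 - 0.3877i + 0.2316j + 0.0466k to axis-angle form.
axis = (-0.854, 0.5101, 0.1026), θ = 306°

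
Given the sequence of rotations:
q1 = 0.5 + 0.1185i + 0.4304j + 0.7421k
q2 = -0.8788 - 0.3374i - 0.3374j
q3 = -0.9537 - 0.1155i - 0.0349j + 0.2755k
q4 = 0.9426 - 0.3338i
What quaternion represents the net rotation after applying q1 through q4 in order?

q2 · q1 = -0.2542 - 0.5232i - 0.2966j - 0.7574k
q3 · q2 · q1 = 0.3803 + 0.6365i + 0.0601j + 0.6683k
q4 · q3 · q2 · q1 = 0.5709 + 0.473i + 0.2797j + 0.6099k
0.5709 + 0.473i + 0.2797j + 0.6099k


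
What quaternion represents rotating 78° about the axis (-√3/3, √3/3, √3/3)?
0.7771 - 0.3633i + 0.3633j + 0.3633k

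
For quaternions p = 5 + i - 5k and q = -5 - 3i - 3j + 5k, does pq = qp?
No: pq = 3 - 35i - 5j + 47k ≠ 3 - 5i - 25j + 53k = qp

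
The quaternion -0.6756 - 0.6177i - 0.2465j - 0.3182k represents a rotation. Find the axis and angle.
axis = (-0.8378, -0.3343, -0.4316), θ = 265°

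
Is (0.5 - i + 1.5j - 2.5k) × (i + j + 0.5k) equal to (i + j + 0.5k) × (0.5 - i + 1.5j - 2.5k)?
No: pq = 0.75 + 3.75i - 1.5j - 2.25k ≠ 0.75 - 2.75i + 2.5j + 2.75k = qp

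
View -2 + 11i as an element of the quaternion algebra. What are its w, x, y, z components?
-2 + 11i + 0j + 0k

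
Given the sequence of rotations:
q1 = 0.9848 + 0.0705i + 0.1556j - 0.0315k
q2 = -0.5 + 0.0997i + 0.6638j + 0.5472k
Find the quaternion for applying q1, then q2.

q2 · q1 = -0.5855 - 0.0431i + 0.6176j + 0.5233k
-0.5855 - 0.0431i + 0.6176j + 0.5233k


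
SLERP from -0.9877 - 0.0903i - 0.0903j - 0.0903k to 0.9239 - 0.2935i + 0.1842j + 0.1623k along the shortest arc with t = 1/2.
-0.9762 + 0.1038i - 0.1402j - 0.129k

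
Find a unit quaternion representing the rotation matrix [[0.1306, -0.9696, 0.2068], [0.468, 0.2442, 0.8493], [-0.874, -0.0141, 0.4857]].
0.682 - 0.3165i + 0.3962j + 0.527k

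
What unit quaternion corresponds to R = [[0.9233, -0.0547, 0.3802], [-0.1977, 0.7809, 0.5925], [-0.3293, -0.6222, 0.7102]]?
0.9239 - 0.3287i + 0.192j - 0.0387k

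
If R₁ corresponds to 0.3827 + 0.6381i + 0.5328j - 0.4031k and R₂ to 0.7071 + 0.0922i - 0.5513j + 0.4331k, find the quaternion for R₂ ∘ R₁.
0.6801 + 0.478i + 0.4793j + 0.2816k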